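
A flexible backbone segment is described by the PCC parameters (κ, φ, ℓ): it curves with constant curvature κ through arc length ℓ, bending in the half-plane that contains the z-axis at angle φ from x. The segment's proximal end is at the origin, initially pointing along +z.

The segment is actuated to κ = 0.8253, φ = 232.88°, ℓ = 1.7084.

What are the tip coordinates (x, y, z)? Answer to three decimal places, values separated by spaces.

θ = κ·ℓ = 0.8253 × 1.7084 = 1.40994 rad
ρ = (1 − cos θ)/κ = (1 − 0.16016)/0.8253 = 1.01762
z = sin θ / κ = 0.98709/0.8253 = 1.19604
x = ρ cos φ = 1.01762 × cos(232.88°) = -0.61412
y = ρ sin φ = 1.01762 × sin(232.88°) = -0.81142

-0.614 -0.811 1.196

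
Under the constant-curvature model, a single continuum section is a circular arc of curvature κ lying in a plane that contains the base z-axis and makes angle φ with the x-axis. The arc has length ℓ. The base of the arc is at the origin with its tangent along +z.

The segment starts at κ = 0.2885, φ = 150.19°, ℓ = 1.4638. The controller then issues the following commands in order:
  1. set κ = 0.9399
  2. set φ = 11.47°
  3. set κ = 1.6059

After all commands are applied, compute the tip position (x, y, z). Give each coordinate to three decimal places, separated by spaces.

initial: κ=0.2885, φ=150.19°, ℓ=1.4638
cmd 1: set κ=0.9399 → (κ,φ,ℓ)=(0.9399,150.19°,1.4638) → tip=(-0.7443,0.4264,1.0438)
cmd 2: set φ=11.47° → (κ,φ,ℓ)=(0.9399,11.47°,1.4638) → tip=(0.8407,0.1706,1.0438)
cmd 3: set κ=1.6059 → (κ,φ,ℓ)=(1.6059,11.47°,1.4638) → tip=(1.0394,0.2109,0.4427)

1.039 0.211 0.443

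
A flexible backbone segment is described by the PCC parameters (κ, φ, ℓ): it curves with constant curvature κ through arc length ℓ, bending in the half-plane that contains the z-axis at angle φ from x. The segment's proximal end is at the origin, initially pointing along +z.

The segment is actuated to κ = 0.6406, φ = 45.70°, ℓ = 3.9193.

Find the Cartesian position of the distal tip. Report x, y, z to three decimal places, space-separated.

θ = κ·ℓ = 0.6406 × 3.9193 = 2.51070 rad
ρ = (1 − cos θ)/κ = (1 − -0.80750)/0.6406 = 2.82158
z = sin θ / κ = 0.58986/0.6406 = 0.92080
x = ρ cos φ = 2.82158 × cos(45.70°) = 1.97063
y = ρ sin φ = 2.82158 × sin(45.70°) = 2.01938

1.971 2.019 0.921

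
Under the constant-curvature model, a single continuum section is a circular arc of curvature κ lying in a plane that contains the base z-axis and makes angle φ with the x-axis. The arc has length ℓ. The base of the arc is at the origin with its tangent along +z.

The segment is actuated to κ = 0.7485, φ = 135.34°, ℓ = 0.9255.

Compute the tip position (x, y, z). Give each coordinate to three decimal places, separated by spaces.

-0.219 0.216 0.853

θ = κ·ℓ = 0.7485 × 0.9255 = 0.69274 rad
ρ = (1 − cos θ)/κ = (1 − 0.76950)/0.7485 = 0.30795
z = sin θ / κ = 0.63865/0.7485 = 0.85323
x = ρ cos φ = 0.30795 × cos(135.34°) = -0.21904
y = ρ sin φ = 0.30795 × sin(135.34°) = 0.21646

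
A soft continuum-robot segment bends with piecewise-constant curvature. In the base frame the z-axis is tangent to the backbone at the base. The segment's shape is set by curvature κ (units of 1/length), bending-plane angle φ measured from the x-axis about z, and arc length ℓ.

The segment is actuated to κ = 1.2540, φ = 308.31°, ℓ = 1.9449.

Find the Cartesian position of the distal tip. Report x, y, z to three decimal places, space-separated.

θ = κ·ℓ = 1.2540 × 1.9449 = 2.43890 rad
ρ = (1 − cos θ)/κ = (1 − -0.76311)/1.2540 = 1.40599
z = sin θ / κ = 0.64627/1.2540 = 0.51537
x = ρ cos φ = 1.40599 × cos(308.31°) = 0.87159
y = ρ sin φ = 1.40599 × sin(308.31°) = -1.10323

0.872 -1.103 0.515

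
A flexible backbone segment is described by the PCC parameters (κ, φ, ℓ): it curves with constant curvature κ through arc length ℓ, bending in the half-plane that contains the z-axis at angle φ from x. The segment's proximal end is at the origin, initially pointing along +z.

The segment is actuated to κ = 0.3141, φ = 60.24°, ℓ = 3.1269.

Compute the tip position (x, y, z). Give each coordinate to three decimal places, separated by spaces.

0.703 1.229 2.648

θ = κ·ℓ = 0.3141 × 3.1269 = 0.98216 rad
ρ = (1 − cos θ)/κ = (1 − 0.55523)/0.3141 = 1.41602
z = sin θ / κ = 0.83170/0.3141 = 2.64788
x = ρ cos φ = 1.41602 × cos(60.24°) = 0.70287
y = ρ sin φ = 1.41602 × sin(60.24°) = 1.22926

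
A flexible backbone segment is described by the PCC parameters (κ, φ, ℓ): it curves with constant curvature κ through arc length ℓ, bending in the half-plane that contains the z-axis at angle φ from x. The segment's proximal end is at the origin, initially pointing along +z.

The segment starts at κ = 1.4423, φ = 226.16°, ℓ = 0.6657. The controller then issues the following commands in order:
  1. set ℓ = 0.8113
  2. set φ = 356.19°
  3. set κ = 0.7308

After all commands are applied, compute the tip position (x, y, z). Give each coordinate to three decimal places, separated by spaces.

initial: κ=1.4423, φ=226.16°, ℓ=0.6657
cmd 1: set ℓ=0.8113 → (κ,φ,ℓ)=(1.4423,226.16°,0.8113) → tip=(-0.2929,-0.3050,0.6384)
cmd 2: set φ=356.19° → (κ,φ,ℓ)=(1.4423,356.19°,0.8113) → tip=(0.4220,-0.0281,0.6384)
cmd 3: set κ=0.7308 → (κ,φ,ℓ)=(0.7308,356.19°,0.8113) → tip=(0.2330,-0.0155,0.7646)

0.233 -0.016 0.765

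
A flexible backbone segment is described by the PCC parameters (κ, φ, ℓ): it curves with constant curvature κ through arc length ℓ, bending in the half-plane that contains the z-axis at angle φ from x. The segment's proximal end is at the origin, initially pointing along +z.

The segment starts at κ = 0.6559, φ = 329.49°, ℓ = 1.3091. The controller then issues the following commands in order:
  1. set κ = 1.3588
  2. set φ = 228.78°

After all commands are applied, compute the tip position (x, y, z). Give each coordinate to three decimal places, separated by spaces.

initial: κ=0.6559, φ=329.49°, ℓ=1.3091
cmd 1: set κ=1.3588 → (κ,φ,ℓ)=(1.3588,329.49°,1.3091) → tip=(0.7650,-0.4508,0.7201)
cmd 2: set φ=228.78° → (κ,φ,ℓ)=(1.3588,228.78°,1.3091) → tip=(-0.5851,-0.6679,0.7201)

-0.585 -0.668 0.720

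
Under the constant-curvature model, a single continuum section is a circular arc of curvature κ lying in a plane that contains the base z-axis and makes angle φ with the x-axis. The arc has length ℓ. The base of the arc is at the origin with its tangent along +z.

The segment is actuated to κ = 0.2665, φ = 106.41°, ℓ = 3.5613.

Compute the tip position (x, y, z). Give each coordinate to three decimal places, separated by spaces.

θ = κ·ℓ = 0.2665 × 3.5613 = 0.94909 rad
ρ = (1 − cos θ)/κ = (1 − 0.58243)/0.2665 = 1.56688
z = sin θ / κ = 0.81288/0.2665 = 3.05022
x = ρ cos φ = 1.56688 × cos(106.41°) = -0.44266
y = ρ sin φ = 1.56688 × sin(106.41°) = 1.50305

-0.443 1.503 3.050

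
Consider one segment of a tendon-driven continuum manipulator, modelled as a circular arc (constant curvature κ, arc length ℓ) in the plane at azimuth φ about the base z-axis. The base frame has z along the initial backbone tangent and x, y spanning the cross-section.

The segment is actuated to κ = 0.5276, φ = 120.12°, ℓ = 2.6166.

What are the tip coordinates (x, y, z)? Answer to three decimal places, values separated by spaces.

θ = κ·ℓ = 0.5276 × 2.6166 = 1.38052 rad
ρ = (1 − cos θ)/κ = (1 − 0.18913)/0.5276 = 1.53690
z = sin θ / κ = 0.98195/0.5276 = 1.86117
x = ρ cos φ = 1.53690 × cos(120.12°) = -0.77124
y = ρ sin φ = 1.53690 × sin(120.12°) = 1.32938

-0.771 1.329 1.861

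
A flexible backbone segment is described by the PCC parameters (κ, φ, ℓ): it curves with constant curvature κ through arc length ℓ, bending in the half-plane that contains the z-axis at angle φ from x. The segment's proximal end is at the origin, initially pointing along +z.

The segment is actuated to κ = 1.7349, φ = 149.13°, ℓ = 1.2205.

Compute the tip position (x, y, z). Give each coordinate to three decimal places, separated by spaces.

θ = κ·ℓ = 1.7349 × 1.2205 = 2.11745 rad
ρ = (1 − cos θ)/κ = (1 − -0.51983)/1.7349 = 0.87603
z = sin θ / κ = 0.85427/1.7349 = 0.49240
x = ρ cos φ = 0.87603 × cos(149.13°) = -0.75193
y = ρ sin φ = 0.87603 × sin(149.13°) = 0.44948

-0.752 0.449 0.492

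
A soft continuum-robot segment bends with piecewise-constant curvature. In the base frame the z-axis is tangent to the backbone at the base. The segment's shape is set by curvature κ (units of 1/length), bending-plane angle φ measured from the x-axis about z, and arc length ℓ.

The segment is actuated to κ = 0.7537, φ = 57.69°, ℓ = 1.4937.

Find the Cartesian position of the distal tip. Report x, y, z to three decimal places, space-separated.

0.404 0.639 1.198

θ = κ·ℓ = 0.7537 × 1.4937 = 1.12580 rad
ρ = (1 − cos θ)/κ = (1 − 0.43045)/0.7537 = 0.75567
z = sin θ / κ = 0.90261/0.7537 = 1.19758
x = ρ cos φ = 0.75567 × cos(57.69°) = 0.40390
y = ρ sin φ = 0.75567 × sin(57.69°) = 0.63867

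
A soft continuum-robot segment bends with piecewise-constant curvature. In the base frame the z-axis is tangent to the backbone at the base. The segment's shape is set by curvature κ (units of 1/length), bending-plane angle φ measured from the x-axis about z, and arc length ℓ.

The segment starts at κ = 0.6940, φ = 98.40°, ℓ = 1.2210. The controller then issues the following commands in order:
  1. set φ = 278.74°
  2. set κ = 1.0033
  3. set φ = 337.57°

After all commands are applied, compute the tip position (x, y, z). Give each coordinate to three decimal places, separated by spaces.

initial: κ=0.6940, φ=98.40°, ℓ=1.2210
cmd 1: set φ=278.74° → (κ,φ,ℓ)=(0.6940,278.74°,1.2210) → tip=(0.0740,-0.4814,1.0800)
cmd 2: set κ=1.0033 → (κ,φ,ℓ)=(1.0033,278.74°,1.2210) → tip=(0.1001,-0.6513,0.9377)
cmd 3: set φ=337.57° → (κ,φ,ℓ)=(1.0033,337.57°,1.2210) → tip=(0.6091,-0.2514,0.9377)

0.609 -0.251 0.938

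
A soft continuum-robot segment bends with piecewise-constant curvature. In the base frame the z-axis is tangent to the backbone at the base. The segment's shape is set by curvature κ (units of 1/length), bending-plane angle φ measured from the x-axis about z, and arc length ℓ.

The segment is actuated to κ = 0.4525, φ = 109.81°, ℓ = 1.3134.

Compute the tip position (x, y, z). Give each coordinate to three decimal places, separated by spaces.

θ = κ·ℓ = 0.4525 × 1.3134 = 0.59431 rad
ρ = (1 − cos θ)/κ = (1 − 0.82853)/0.4525 = 0.37893
z = sin θ / κ = 0.55994/0.4525 = 1.23744
x = ρ cos φ = 0.37893 × cos(109.81°) = -0.12842
y = ρ sin φ = 0.37893 × sin(109.81°) = 0.35651

-0.128 0.357 1.237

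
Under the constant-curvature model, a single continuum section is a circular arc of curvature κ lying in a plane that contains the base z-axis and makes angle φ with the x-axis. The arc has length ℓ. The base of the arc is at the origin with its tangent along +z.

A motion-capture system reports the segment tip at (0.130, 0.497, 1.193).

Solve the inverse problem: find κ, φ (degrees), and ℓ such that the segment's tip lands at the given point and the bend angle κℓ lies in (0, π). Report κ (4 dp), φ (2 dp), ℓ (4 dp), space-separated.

0.6090 75.34 1.3354

ρ = √(x²+y²) = √(0.130² + 0.497²) = 0.51372
φ = atan2(y, x) mod 360° = atan2(0.497, 0.130) = 75.3416°
|p|² = ρ² + z² = 0.51372² + 1.193² = 1.68716
κ = 2ρ / |p|² = 2×0.51372 / 1.68716 = 0.60898
θ = 2·atan2(ρ, z) = 2·atan2(0.51372, 1.193) = 0.81323 rad
ℓ = θ/κ = 0.81323/0.60898 = 1.33540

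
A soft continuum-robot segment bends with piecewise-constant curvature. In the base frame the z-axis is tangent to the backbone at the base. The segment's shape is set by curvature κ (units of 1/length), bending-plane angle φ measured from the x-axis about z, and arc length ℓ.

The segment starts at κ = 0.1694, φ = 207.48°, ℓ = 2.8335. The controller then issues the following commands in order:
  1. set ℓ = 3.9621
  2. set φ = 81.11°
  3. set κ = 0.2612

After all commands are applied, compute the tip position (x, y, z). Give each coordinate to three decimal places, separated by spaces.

0.290 1.851 3.292

initial: κ=0.1694, φ=207.48°, ℓ=2.8335
cmd 1: set ℓ=3.9621 → (κ,φ,ℓ)=(0.1694,207.48°,3.9621) → tip=(-1.1360,-0.5909,3.6713)
cmd 2: set φ=81.11° → (κ,φ,ℓ)=(0.1694,81.11°,3.9621) → tip=(0.1979,1.2651,3.6713)
cmd 3: set κ=0.2612 → (κ,φ,ℓ)=(0.2612,81.11°,3.9621) → tip=(0.2895,1.8511,3.2918)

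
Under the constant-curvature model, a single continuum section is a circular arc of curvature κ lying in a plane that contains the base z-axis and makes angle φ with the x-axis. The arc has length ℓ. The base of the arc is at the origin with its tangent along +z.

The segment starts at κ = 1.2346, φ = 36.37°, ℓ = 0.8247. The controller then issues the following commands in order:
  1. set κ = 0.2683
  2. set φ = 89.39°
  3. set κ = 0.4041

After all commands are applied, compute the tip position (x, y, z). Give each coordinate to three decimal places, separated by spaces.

0.001 0.136 0.810

initial: κ=1.2346, φ=36.37°, ℓ=0.8247
cmd 1: set κ=0.2683 → (κ,φ,ℓ)=(0.2683,36.37°,0.8247) → tip=(0.0732,0.0539,0.8180)
cmd 2: set φ=89.39° → (κ,φ,ℓ)=(0.2683,89.39°,0.8247) → tip=(0.0010,0.0909,0.8180)
cmd 3: set κ=0.4041 → (κ,φ,ℓ)=(0.4041,89.39°,0.8247) → tip=(0.0014,0.1361,0.8095)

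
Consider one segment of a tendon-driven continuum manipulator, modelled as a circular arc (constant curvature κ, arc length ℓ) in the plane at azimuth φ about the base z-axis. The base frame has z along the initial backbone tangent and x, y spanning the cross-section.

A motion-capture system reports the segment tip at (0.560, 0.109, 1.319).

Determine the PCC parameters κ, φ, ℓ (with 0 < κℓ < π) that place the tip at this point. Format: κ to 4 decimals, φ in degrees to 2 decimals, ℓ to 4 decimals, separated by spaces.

ρ = √(x²+y²) = √(0.560² + 0.109²) = 0.57051
φ = atan2(y, x) mod 360° = atan2(0.109, 0.560) = 11.0145°
|p|² = ρ² + z² = 0.57051² + 1.319² = 2.06524
κ = 2ρ / |p|² = 2×0.57051 / 2.06524 = 0.55249
θ = 2·atan2(ρ, z) = 2·atan2(0.57051, 1.319) = 0.81647 rad
ℓ = θ/κ = 0.81647/0.55249 = 1.47780

0.5525 11.01 1.4778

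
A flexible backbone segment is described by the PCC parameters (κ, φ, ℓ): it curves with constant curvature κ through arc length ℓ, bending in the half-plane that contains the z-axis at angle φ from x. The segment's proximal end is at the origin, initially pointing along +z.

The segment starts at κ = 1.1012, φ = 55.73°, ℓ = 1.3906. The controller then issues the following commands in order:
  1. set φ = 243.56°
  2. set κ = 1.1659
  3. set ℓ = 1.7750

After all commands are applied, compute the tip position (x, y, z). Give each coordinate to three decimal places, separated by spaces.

-0.565 -1.135 0.753

initial: κ=1.1012, φ=55.73°, ℓ=1.3906
cmd 1: set φ=243.56° → (κ,φ,ℓ)=(1.1012,243.56°,1.3906) → tip=(-0.3884,-0.7810,0.9074)
cmd 2: set κ=1.1659 → (κ,φ,ℓ)=(1.1659,243.56°,1.3906) → tip=(-0.4012,-0.8068,0.8566)
cmd 3: set ℓ=1.7750 → (κ,φ,ℓ)=(1.1659,243.56°,1.7750) → tip=(-0.5646,-1.1353,0.7533)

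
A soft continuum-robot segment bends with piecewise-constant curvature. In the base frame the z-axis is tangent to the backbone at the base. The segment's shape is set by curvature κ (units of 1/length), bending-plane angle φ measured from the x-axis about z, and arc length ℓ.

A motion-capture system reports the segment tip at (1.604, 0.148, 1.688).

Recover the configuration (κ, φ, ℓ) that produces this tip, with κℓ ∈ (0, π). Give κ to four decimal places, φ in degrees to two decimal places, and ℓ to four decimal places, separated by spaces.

ρ = √(x²+y²) = √(1.604² + 0.148²) = 1.61081
φ = atan2(y, x) mod 360° = atan2(0.148, 1.604) = 5.2717°
|p|² = ρ² + z² = 1.61081² + 1.688² = 5.44406
κ = 2ρ / |p|² = 2×1.61081 / 5.44406 = 0.59177
θ = 2·atan2(ρ, z) = 2·atan2(1.61081, 1.688) = 1.52401 rad
ℓ = θ/κ = 1.52401/0.59177 = 2.57534

0.5918 5.27 2.5753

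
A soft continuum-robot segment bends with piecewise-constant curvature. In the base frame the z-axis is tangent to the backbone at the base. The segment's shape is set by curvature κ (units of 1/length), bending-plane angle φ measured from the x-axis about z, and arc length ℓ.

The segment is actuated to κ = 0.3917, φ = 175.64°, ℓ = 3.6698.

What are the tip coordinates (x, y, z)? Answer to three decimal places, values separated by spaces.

θ = κ·ℓ = 0.3917 × 3.6698 = 1.43746 rad
ρ = (1 − cos θ)/κ = (1 − 0.13294)/0.3917 = 2.21358
z = sin θ / κ = 0.99112/0.3917 = 2.53031
x = ρ cos φ = 2.21358 × cos(175.64°) = -2.20717
y = ρ sin φ = 2.21358 × sin(175.64°) = 0.16828

-2.207 0.168 2.530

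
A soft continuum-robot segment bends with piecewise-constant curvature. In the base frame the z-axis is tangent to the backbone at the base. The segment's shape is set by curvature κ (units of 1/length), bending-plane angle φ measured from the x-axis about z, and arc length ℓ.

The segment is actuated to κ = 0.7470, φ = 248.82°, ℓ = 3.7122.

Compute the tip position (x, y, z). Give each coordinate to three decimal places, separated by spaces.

-0.935 -2.413 0.482

θ = κ·ℓ = 0.7470 × 3.7122 = 2.77301 rad
ρ = (1 − cos θ)/κ = (1 − -0.93284)/0.7470 = 2.58747
z = sin θ / κ = 0.36029/0.7470 = 0.48232
x = ρ cos φ = 2.58747 × cos(248.82°) = -0.93485
y = ρ sin φ = 2.58747 × sin(248.82°) = -2.41269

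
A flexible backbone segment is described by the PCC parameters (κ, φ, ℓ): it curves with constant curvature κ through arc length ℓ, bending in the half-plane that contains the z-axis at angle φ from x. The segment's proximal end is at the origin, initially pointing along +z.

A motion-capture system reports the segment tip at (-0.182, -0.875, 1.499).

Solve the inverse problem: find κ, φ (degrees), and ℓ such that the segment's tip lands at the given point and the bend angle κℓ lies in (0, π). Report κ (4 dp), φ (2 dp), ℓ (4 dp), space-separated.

ρ = √(x²+y²) = √(-0.182² + -0.875²) = 0.89373
φ = atan2(y, x) mod 360° = atan2(-0.875, -0.182) = 258.2500°
|p|² = ρ² + z² = 0.89373² + 1.499² = 3.04575
κ = 2ρ / |p|² = 2×0.89373 / 3.04575 = 0.58687
θ = 2·atan2(ρ, z) = 2·atan2(0.89373, 1.499) = 1.07526 rad
ℓ = θ/κ = 1.07526/0.58687 = 1.83221

0.5869 258.25 1.8322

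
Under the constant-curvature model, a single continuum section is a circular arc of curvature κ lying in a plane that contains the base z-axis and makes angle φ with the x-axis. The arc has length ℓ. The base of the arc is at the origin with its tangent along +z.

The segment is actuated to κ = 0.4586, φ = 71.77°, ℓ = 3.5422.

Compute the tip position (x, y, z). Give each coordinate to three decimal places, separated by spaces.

θ = κ·ℓ = 0.4586 × 3.5422 = 1.62445 rad
ρ = (1 − cos θ)/κ = (1 − -0.05363)/0.4586 = 2.29749
z = sin θ / κ = 0.99856/0.4586 = 2.17741
x = ρ cos φ = 2.29749 × cos(71.77°) = 0.71873
y = ρ sin φ = 2.29749 × sin(71.77°) = 2.18218

0.719 2.182 2.177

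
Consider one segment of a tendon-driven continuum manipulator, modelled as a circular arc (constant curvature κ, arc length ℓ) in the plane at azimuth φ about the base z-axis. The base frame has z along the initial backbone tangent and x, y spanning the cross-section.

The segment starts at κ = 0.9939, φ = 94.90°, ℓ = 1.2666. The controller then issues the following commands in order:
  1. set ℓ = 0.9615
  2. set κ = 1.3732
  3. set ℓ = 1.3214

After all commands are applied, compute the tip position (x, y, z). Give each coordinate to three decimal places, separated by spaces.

initial: κ=0.9939, φ=94.90°, ℓ=1.2666
cmd 1: set ℓ=0.9615 → (κ,φ,ℓ)=(0.9939,94.90°,0.9615) → tip=(-0.0363,0.4240,0.8217)
cmd 2: set κ=1.3732 → (κ,φ,ℓ)=(1.3732,94.90°,0.9615) → tip=(-0.0468,0.5457,0.7055)
cmd 3: set ℓ=1.3214 → (κ,φ,ℓ)=(1.3732,94.90°,1.3214) → tip=(-0.0772,0.9007,0.7067)

-0.077 0.901 0.707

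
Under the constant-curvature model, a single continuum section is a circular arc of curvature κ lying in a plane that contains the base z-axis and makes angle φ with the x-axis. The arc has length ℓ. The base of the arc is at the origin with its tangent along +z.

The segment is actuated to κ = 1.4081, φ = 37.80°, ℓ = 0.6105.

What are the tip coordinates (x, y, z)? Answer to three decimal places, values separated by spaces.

0.195 0.151 0.538

θ = κ·ℓ = 1.4081 × 0.6105 = 0.85965 rad
ρ = (1 − cos θ)/κ = (1 − 0.65271)/1.4081 = 0.24664
z = sin θ / κ = 0.75761/1.4081 = 0.53804
x = ρ cos φ = 0.24664 × cos(37.80°) = 0.19488
y = ρ sin φ = 0.24664 × sin(37.80°) = 0.15117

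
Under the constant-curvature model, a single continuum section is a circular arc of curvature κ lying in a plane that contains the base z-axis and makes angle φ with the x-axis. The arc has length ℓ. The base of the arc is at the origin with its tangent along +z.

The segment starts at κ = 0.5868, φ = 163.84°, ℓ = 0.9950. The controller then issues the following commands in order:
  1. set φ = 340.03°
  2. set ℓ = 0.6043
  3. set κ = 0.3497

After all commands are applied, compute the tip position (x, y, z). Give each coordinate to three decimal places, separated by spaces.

initial: κ=0.5868, φ=163.84°, ℓ=0.9950
cmd 1: set φ=340.03° → (κ,φ,ℓ)=(0.5868,340.03°,0.9950) → tip=(0.2653,-0.0964,0.9394)
cmd 2: set ℓ=0.6043 → (κ,φ,ℓ)=(0.5868,340.03°,0.6043) → tip=(0.0997,-0.0362,0.5917)
cmd 3: set κ=0.3497 → (κ,φ,ℓ)=(0.3497,340.03°,0.6043) → tip=(0.0598,-0.0217,0.5998)

0.060 -0.022 0.600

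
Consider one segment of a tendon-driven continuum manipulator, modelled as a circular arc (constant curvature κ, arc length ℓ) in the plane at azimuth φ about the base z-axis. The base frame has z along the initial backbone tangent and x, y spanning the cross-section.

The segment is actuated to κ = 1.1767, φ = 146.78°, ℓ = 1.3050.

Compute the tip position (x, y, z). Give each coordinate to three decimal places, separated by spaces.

θ = κ·ℓ = 1.1767 × 1.3050 = 1.53559 rad
ρ = (1 − cos θ)/κ = (1 − 0.03520)/1.1767 = 0.81992
z = sin θ / κ = 0.99938/1.1767 = 0.84931
x = ρ cos φ = 0.81992 × cos(146.78°) = -0.68593
y = ρ sin φ = 0.81992 × sin(146.78°) = 0.44920

-0.686 0.449 0.849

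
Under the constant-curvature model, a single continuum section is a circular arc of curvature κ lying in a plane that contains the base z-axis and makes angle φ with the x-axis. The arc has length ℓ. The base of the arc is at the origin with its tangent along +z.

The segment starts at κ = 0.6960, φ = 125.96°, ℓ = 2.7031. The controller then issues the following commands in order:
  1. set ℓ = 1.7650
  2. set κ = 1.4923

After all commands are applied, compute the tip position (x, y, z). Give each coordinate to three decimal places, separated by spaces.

-0.737 1.016 0.326

initial: κ=0.6960, φ=125.96°, ℓ=2.7031
cmd 1: set ℓ=1.7650 → (κ,φ,ℓ)=(0.6960,125.96°,1.7650) → tip=(-0.5605,0.7726,1.3534)
cmd 2: set κ=1.4923 → (κ,φ,ℓ)=(1.4923,125.96°,1.7650) → tip=(-0.7374,1.0164,0.3258)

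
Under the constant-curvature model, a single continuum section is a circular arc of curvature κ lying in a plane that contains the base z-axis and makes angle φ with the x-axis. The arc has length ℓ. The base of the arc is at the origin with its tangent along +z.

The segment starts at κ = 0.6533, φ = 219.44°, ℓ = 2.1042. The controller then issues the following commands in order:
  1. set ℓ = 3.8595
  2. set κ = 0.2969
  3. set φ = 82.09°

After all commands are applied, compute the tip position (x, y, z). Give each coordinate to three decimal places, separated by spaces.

0.272 1.961 3.069

initial: κ=0.6533, φ=219.44°, ℓ=2.1042
cmd 1: set ℓ=3.8595 → (κ,φ,ℓ)=(0.6533,219.44°,3.8595) → tip=(-2.1441,-1.7637,0.8896)
cmd 2: set κ=0.2969 → (κ,φ,ℓ)=(0.2969,219.44°,3.8595) → tip=(-1.5289,-1.2576,3.0686)
cmd 3: set φ=82.09° → (κ,φ,ℓ)=(0.2969,82.09°,3.8595) → tip=(0.2724,1.9608,3.0686)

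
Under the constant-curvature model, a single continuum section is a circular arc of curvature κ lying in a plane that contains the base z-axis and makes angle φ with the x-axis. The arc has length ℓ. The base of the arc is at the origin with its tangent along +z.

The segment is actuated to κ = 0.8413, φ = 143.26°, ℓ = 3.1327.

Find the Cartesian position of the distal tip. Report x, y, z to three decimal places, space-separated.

θ = κ·ℓ = 0.8413 × 3.1327 = 2.63554 rad
ρ = (1 − cos θ)/κ = (1 − -0.87466)/0.8413 = 2.22830
z = sin θ / κ = 0.48473/0.8413 = 0.57617
x = ρ cos φ = 2.22830 × cos(143.26°) = -1.78566
y = ρ sin φ = 2.22830 × sin(143.26°) = 1.33293

-1.786 1.333 0.576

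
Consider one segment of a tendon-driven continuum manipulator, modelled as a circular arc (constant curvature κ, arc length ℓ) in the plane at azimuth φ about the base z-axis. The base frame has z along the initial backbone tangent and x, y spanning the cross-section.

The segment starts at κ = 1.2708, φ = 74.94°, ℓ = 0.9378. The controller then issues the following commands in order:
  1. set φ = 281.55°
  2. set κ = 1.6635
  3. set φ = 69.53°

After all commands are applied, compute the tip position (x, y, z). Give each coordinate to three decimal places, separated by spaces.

initial: κ=1.2708, φ=74.94°, ℓ=0.9378
cmd 1: set φ=281.55° → (κ,φ,ℓ)=(1.2708,281.55°,0.9378) → tip=(0.0993,-0.4857,0.7311)
cmd 2: set κ=1.6635 → (κ,φ,ℓ)=(1.6635,281.55°,0.9378) → tip=(0.1191,-0.5826,0.6011)
cmd 3: set φ=69.53° → (κ,φ,ℓ)=(1.6635,69.53°,0.9378) → tip=(0.2080,0.5571,0.6011)

0.208 0.557 0.601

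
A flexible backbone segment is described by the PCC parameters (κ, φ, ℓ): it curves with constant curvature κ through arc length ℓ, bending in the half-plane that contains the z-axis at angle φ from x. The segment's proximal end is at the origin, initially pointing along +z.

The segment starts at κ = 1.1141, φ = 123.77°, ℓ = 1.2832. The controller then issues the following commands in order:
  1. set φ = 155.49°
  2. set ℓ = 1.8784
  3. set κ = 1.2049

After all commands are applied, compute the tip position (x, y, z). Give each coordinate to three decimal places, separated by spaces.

initial: κ=1.1141, φ=123.77°, ℓ=1.2832
cmd 1: set φ=155.49° → (κ,φ,ℓ)=(1.1141,155.49°,1.2832) → tip=(-0.7018,0.3200,0.8887)
cmd 2: set ℓ=1.8784 → (κ,φ,ℓ)=(1.1141,155.49°,1.8784) → tip=(-1.2239,0.5580,0.7781)
cmd 3: set κ=1.2049 → (κ,φ,ℓ)=(1.2049,155.49°,1.8784) → tip=(-1.2373,0.5641,0.6388)

-1.237 0.564 0.639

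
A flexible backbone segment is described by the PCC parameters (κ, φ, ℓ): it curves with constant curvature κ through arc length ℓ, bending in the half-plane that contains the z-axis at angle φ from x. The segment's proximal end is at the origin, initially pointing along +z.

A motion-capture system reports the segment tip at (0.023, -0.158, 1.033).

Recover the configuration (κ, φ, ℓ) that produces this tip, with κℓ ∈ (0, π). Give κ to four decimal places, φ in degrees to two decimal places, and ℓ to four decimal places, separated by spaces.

0.2923 278.28 1.0494

ρ = √(x²+y²) = √(0.023² + -0.158²) = 0.15967
φ = atan2(y, x) mod 360° = atan2(-0.158, 0.023) = 278.2823°
|p|² = ρ² + z² = 0.15967² + 1.033² = 1.09258
κ = 2ρ / |p|² = 2×0.15967 / 1.09258 = 0.29227
θ = 2·atan2(ρ, z) = 2·atan2(0.15967, 1.033) = 0.30670 rad
ℓ = θ/κ = 0.30670/0.29227 = 1.04937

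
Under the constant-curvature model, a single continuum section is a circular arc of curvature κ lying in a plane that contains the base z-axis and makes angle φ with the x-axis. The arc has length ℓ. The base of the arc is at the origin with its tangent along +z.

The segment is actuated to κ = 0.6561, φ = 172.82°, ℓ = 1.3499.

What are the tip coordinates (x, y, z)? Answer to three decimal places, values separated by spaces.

-0.555 0.070 1.180

θ = κ·ℓ = 0.6561 × 1.3499 = 0.88567 rad
ρ = (1 − cos θ)/κ = (1 − 0.63277)/0.6561 = 0.55971
z = sin θ / κ = 0.77434/0.6561 = 1.18021
x = ρ cos φ = 0.55971 × cos(172.82°) = -0.55533
y = ρ sin φ = 0.55971 × sin(172.82°) = 0.06996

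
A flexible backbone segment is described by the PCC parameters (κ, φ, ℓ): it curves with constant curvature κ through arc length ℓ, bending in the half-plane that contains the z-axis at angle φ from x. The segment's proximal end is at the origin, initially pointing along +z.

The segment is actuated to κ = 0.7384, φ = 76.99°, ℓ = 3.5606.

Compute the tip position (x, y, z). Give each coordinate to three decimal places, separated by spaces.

θ = κ·ℓ = 0.7384 × 3.5606 = 2.62915 rad
ρ = (1 − cos θ)/κ = (1 − -0.87155)/0.7384 = 2.53460
z = sin θ / κ = 0.49031/0.7384 = 0.66402
x = ρ cos φ = 2.53460 × cos(76.99°) = 0.57059
y = ρ sin φ = 2.53460 × sin(76.99°) = 2.46954

0.571 2.470 0.664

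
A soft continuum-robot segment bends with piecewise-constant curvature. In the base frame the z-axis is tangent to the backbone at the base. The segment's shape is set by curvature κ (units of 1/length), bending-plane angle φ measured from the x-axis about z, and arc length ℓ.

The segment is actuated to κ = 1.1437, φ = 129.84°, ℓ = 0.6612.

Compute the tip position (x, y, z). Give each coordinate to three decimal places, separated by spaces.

-0.153 0.183 0.600

θ = κ·ℓ = 1.1437 × 0.6612 = 0.75621 rad
ρ = (1 − cos θ)/κ = (1 − 0.72744)/1.1437 = 0.23832
z = sin θ / κ = 0.68617/1.1437 = 0.59996
x = ρ cos φ = 0.23832 × cos(129.84°) = -0.15268
y = ρ sin φ = 0.23832 × sin(129.84°) = 0.18299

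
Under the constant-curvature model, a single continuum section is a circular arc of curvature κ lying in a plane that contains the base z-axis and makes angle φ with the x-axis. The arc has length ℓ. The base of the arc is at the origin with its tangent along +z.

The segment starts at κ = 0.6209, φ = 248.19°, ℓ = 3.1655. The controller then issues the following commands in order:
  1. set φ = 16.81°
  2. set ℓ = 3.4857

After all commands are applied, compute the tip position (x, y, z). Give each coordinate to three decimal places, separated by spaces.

2.404 0.726 1.335

initial: κ=0.6209, φ=248.19°, ℓ=3.1655
cmd 1: set φ=16.81° → (κ,φ,ℓ)=(0.6209,16.81°,3.1655) → tip=(2.1345,0.6449,1.4868)
cmd 2: set ℓ=3.4857 → (κ,φ,ℓ)=(0.6209,16.81°,3.4857) → tip=(2.4040,0.7263,1.3352)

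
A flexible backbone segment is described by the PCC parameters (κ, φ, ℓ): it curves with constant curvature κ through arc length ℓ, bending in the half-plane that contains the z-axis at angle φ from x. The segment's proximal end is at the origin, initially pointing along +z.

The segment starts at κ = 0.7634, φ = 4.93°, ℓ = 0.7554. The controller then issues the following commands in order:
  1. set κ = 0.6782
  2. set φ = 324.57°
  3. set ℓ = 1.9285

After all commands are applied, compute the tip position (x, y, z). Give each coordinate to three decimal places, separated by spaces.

initial: κ=0.7634, φ=4.93°, ℓ=0.7554
cmd 1: set κ=0.6782 → (κ,φ,ℓ)=(0.6782,4.93°,0.7554) → tip=(0.1886,0.0163,0.7228)
cmd 2: set φ=324.57° → (κ,φ,ℓ)=(0.6782,324.57°,0.7554) → tip=(0.1543,-0.1097,0.7228)
cmd 3: set ℓ=1.9285 → (κ,φ,ℓ)=(0.6782,324.57°,1.9285) → tip=(0.8892,-0.6326,1.4238)

0.889 -0.633 1.424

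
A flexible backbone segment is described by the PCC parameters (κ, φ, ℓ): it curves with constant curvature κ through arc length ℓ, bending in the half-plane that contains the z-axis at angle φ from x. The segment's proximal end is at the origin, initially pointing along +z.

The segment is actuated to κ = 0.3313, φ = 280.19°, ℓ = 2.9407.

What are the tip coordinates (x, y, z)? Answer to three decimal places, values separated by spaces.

θ = κ·ℓ = 0.3313 × 2.9407 = 0.97425 rad
ρ = (1 − cos θ)/κ = (1 − 0.56179)/0.3313 = 1.32271
z = sin θ / κ = 0.82728/0.3313 = 2.49708
x = ρ cos φ = 1.32271 × cos(280.19°) = 0.23400
y = ρ sin φ = 1.32271 × sin(280.19°) = -1.30185

0.234 -1.302 2.497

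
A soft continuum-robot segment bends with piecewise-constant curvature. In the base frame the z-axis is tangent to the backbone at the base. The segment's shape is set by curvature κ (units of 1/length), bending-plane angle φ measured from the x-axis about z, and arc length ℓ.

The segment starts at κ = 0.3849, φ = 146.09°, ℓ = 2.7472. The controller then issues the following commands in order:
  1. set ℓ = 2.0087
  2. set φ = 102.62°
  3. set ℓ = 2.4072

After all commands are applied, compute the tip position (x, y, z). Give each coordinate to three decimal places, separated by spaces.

initial: κ=0.3849, φ=146.09°, ℓ=2.7472
cmd 1: set ℓ=2.0087 → (κ,φ,ℓ)=(0.3849,146.09°,2.0087) → tip=(-0.6130,0.4121,1.8145)
cmd 2: set φ=102.62° → (κ,φ,ℓ)=(0.3849,102.62°,2.0087) → tip=(-0.1614,0.7207,1.8145)
cmd 3: set ℓ=2.4072 → (κ,φ,ℓ)=(0.3849,102.62°,2.4072) → tip=(-0.2267,1.0126,2.0773)

-0.227 1.013 2.077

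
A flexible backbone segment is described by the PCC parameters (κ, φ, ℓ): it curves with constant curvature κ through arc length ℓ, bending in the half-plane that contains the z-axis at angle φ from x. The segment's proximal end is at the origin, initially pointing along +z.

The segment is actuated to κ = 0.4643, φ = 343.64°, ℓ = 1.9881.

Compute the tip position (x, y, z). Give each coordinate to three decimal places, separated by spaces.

θ = κ·ℓ = 0.4643 × 1.9881 = 0.92307 rad
ρ = (1 − cos θ)/κ = (1 − 0.60337)/0.4643 = 0.85425
z = sin θ / κ = 0.79746/0.4643 = 1.71755
x = ρ cos φ = 0.85425 × cos(343.64°) = 0.81966
y = ρ sin φ = 0.85425 × sin(343.64°) = -0.24062

0.820 -0.241 1.718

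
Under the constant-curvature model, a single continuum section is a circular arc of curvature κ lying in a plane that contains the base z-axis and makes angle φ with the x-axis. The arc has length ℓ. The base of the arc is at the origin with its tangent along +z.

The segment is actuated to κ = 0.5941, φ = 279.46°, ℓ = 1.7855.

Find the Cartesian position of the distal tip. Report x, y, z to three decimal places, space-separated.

0.142 -0.850 1.469

θ = κ·ℓ = 0.5941 × 1.7855 = 1.06077 rad
ρ = (1 − cos θ)/κ = (1 − 0.48820)/0.5941 = 0.86146
z = sin θ / κ = 0.87273/0.5941 = 1.46899
x = ρ cos φ = 0.86146 × cos(279.46°) = 0.14159
y = ρ sin φ = 0.86146 × sin(279.46°) = -0.84975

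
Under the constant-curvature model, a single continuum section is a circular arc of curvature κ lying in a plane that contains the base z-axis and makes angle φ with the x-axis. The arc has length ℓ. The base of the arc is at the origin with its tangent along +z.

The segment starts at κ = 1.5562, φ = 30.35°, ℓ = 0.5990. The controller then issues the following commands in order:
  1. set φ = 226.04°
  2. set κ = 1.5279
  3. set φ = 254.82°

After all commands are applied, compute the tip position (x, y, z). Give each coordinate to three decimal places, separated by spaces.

initial: κ=1.5562, φ=30.35°, ℓ=0.5990
cmd 1: set φ=226.04° → (κ,φ,ℓ)=(1.5562,226.04°,0.5990) → tip=(-0.1802,-0.1868,0.5159)
cmd 2: set κ=1.5279 → (κ,φ,ℓ)=(1.5279,226.04°,0.5990) → tip=(-0.1774,-0.1839,0.5188)
cmd 3: set φ=254.82° → (κ,φ,ℓ)=(1.5279,254.82°,0.5990) → tip=(-0.0669,-0.2466,0.5188)

-0.067 -0.247 0.519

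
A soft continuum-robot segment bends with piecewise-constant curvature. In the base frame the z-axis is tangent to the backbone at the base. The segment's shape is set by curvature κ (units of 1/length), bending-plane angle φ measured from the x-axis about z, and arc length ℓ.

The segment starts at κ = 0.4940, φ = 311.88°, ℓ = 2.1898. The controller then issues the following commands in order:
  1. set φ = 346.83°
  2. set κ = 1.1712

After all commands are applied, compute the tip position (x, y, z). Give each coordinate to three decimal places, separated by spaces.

1.528 -0.358 0.466

initial: κ=0.4940, φ=311.88°, ℓ=2.1898
cmd 1: set φ=346.83° → (κ,φ,ℓ)=(0.4940,346.83°,2.1898) → tip=(1.0451,-0.2445,1.7870)
cmd 2: set κ=1.1712 → (κ,φ,ℓ)=(1.1712,346.83°,2.1898) → tip=(1.5282,-0.3576,0.4657)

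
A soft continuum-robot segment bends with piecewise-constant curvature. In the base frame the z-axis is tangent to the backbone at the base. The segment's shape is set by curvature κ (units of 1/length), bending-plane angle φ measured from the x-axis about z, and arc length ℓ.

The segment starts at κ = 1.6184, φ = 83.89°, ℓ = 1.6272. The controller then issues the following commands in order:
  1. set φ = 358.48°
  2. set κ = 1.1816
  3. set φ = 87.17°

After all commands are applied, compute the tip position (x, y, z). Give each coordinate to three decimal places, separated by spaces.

initial: κ=1.6184, φ=83.89°, ℓ=1.6272
cmd 1: set φ=358.48° → (κ,φ,ℓ)=(1.6184,358.48°,1.6272) → tip=(1.1573,-0.0307,0.3006)
cmd 2: set κ=1.1816 → (κ,φ,ℓ)=(1.1816,358.48°,1.6272) → tip=(1.1376,-0.0302,0.7944)
cmd 3: set φ=87.17° → (κ,φ,ℓ)=(1.1816,87.17°,1.6272) → tip=(0.0562,1.1366,0.7944)

0.056 1.137 0.794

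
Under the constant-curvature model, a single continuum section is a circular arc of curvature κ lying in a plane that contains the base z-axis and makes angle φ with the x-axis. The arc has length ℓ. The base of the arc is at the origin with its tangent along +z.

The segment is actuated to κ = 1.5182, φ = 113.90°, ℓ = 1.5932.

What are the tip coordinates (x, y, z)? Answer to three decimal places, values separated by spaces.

-0.467 1.054 0.436

θ = κ·ℓ = 1.5182 × 1.5932 = 2.41880 rad
ρ = (1 − cos θ)/κ = (1 − -0.74996)/1.5182 = 1.15265
z = sin θ / κ = 0.66148/1.5182 = 0.43570
x = ρ cos φ = 1.15265 × cos(113.90°) = -0.46699
y = ρ sin φ = 1.15265 × sin(113.90°) = 1.05382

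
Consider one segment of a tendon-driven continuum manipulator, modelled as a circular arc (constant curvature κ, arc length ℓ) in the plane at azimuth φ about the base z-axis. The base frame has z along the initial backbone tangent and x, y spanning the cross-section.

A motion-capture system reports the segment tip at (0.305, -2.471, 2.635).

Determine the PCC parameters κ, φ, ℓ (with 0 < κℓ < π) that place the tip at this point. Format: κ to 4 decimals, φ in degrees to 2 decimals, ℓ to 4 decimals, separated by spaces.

ρ = √(x²+y²) = √(0.305² + -2.471²) = 2.48975
φ = atan2(y, x) mod 360° = atan2(-2.471, 0.305) = 277.0365°
|p|² = ρ² + z² = 2.48975² + 2.635² = 13.14209
κ = 2ρ / |p|² = 2×2.48975 / 13.14209 = 0.37890
θ = 2·atan2(ρ, z) = 2·atan2(2.48975, 2.635) = 1.51413 rad
ℓ = θ/κ = 1.51413/0.37890 = 3.99614

0.3789 277.04 3.9961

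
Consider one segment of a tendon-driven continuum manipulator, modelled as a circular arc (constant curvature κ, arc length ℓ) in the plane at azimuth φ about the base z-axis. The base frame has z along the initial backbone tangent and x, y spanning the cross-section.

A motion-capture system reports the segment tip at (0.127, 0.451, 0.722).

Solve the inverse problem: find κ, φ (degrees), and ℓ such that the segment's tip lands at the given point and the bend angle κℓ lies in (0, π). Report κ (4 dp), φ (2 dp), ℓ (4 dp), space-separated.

1.2649 74.27 0.9101

ρ = √(x²+y²) = √(0.127² + 0.451²) = 0.46854
φ = atan2(y, x) mod 360° = atan2(0.451, 0.127) = 74.2730°
|p|² = ρ² + z² = 0.46854² + 0.722² = 0.74081
κ = 2ρ / |p|² = 2×0.46854 / 0.74081 = 1.26493
θ = 2·atan2(ρ, z) = 2·atan2(0.46854, 0.722) = 1.15127 rad
ℓ = θ/κ = 1.15127/1.26493 = 0.91014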